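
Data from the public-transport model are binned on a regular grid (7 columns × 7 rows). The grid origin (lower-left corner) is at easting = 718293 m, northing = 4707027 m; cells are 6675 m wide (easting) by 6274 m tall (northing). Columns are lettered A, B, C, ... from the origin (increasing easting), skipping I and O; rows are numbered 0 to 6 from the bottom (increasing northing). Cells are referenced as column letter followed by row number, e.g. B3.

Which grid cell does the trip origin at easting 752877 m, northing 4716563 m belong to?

F1

Column index: ⌊(752877 − 718293) / 6675⌋ = ⌊5.181⌋ = 5 → column F
Row offset from origin: ⌊(4716563 − 4707027) / 6274⌋ = ⌊1.520⌋ = 1 → row 1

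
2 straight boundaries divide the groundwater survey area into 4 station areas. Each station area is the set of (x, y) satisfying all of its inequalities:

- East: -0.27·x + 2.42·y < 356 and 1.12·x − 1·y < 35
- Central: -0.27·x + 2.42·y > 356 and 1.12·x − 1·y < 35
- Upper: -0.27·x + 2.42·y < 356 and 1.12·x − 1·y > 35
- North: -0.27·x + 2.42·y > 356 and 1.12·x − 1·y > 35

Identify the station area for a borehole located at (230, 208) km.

-0.27·230 + 2.42·208 = 441.260, which is > 356
1.12·230 − 1·208 = 49.600, which is > 35
This sign pattern matches North.

North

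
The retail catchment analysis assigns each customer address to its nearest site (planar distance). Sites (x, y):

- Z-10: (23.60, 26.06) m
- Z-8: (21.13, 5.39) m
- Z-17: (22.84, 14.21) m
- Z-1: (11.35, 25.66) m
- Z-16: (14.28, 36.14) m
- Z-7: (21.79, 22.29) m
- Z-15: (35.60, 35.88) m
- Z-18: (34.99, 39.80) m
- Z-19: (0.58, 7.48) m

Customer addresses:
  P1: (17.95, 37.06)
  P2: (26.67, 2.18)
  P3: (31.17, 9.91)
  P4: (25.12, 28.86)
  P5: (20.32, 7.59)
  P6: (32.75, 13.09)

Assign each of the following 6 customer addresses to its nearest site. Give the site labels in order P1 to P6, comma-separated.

P1 → Z-16 (d²=14.32)
P2 → Z-8 (d²=41.00)
P3 → Z-17 (d²=87.88)
P4 → Z-10 (d²=10.15)
P5 → Z-8 (d²=5.50)
P6 → Z-17 (d²=99.46)

Z-16, Z-8, Z-17, Z-10, Z-8, Z-17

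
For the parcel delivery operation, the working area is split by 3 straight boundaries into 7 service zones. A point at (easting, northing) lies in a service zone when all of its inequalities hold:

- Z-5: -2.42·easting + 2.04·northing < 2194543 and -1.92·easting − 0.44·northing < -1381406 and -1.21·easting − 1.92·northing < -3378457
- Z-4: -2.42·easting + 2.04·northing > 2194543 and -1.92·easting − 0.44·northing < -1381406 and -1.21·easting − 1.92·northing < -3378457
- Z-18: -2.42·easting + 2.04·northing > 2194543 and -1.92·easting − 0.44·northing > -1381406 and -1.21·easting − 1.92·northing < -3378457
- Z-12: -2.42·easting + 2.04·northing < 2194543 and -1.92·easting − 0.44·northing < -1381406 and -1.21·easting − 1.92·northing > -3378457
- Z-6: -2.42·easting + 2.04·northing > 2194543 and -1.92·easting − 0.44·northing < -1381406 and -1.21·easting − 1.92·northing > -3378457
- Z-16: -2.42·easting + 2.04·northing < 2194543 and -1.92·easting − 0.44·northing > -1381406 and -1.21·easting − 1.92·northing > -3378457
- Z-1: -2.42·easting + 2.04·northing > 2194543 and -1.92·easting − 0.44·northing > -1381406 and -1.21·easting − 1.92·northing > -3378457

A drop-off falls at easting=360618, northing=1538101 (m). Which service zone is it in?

-2.42·360618 + 2.04·1538101 = 2265030.480, which is > 2194543
-1.92·360618 − 0.44·1538101 = -1369151.000, which is > -1381406
-1.21·360618 − 1.92·1538101 = -3389501.700, which is < -3378457
This sign pattern matches Z-18.

Z-18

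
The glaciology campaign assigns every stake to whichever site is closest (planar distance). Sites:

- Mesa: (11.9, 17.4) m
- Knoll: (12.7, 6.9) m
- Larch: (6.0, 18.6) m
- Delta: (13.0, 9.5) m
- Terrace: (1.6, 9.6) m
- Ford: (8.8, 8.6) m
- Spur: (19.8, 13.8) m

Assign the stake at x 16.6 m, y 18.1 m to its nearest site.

Squared distances to each site:
Mesa: 22.580; Knoll: 140.650; Larch: 112.610; Delta: 86.920; Terrace: 297.250; Ford: 151.090; Spur: 28.730.
Minimum at Mesa.

Mesa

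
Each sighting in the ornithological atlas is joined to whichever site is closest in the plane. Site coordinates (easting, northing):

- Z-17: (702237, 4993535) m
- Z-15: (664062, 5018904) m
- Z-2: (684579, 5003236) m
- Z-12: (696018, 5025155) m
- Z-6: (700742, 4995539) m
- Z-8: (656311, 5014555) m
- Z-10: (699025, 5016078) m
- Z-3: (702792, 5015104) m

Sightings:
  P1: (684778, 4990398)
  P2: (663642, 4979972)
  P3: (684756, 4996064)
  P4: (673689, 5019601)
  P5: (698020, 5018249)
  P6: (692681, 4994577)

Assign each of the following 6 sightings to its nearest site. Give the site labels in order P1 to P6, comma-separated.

P1 → Z-2 (d²=164853845.00)
P2 → Z-2 (d²=979571665.00)
P3 → Z-2 (d²=51468913.00)
P4 → Z-15 (d²=93164938.00)
P5 → Z-10 (d²=5723266.00)
P6 → Z-6 (d²=65905165.00)

Z-2, Z-2, Z-2, Z-15, Z-10, Z-6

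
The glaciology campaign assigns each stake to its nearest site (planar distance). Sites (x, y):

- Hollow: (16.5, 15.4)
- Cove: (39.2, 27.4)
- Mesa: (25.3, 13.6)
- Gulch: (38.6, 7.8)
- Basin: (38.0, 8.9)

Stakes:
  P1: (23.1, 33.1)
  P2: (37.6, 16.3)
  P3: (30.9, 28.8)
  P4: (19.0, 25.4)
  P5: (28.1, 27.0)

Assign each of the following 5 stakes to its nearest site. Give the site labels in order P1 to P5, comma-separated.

P1 → Cove (d²=291.70)
P2 → Basin (d²=54.92)
P3 → Cove (d²=70.85)
P4 → Hollow (d²=106.25)
P5 → Cove (d²=123.37)

Cove, Basin, Cove, Hollow, Cove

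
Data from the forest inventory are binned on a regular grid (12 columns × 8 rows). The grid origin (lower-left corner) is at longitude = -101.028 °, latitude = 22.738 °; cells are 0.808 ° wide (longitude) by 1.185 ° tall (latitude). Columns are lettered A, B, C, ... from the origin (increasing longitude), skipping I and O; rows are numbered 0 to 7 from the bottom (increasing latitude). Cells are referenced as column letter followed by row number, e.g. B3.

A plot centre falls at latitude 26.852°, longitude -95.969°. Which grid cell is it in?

G3

Column index: ⌊(-95.969 − -101.028) / 0.808⌋ = ⌊6.261⌋ = 6 → column G
Row offset from origin: ⌊(26.852 − 22.738) / 1.185⌋ = ⌊3.472⌋ = 3 → row 3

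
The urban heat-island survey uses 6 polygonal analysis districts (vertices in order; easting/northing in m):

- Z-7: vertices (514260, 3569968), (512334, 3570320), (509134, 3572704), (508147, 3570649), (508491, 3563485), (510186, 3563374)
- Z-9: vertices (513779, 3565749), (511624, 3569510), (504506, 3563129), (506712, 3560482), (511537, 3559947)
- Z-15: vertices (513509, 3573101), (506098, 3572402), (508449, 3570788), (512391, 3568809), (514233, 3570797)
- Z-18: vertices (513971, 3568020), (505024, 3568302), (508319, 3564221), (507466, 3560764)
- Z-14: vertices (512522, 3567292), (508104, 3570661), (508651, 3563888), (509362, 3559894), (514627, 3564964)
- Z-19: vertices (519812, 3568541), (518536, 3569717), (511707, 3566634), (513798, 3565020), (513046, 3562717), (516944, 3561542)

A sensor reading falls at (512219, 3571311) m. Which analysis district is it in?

Z-15

Cast a ray rightward from (512219, 3571311). For each polygon, the edges (by vertex number in listed order) whose endpoints lie on opposite sides of northing = 3571311, where each meets that height, and whether that is right or left of the point:
Z-7: 2–3 at easting≈511003.8 (left), 3–4 at easting≈508465.0 (left) → 0 crossings.
Z-9: no edge straddles that height → 0 crossings.
Z-15: 2–3 at easting≈507687.2 (left), 5–1 at easting≈514071.5 (right) → 1 crossing.
Z-18: no edge straddles that height → 0 crossings.
Z-14: no edge straddles that height → 0 crossings.
Z-19: no edge straddles that height → 0 crossings.
Only Z-15 has an odd count, so the point is inside Z-15.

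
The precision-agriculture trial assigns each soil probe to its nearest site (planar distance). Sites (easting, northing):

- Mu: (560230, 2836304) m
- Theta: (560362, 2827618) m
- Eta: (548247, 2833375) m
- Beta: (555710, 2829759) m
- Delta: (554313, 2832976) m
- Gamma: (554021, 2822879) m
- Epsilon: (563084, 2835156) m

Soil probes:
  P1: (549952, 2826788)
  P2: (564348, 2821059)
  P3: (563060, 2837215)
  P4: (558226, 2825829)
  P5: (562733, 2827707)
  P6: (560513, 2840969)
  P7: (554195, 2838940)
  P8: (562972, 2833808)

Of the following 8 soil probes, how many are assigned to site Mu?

P1 → Gamma
P2 → Theta
P3 → Epsilon
P4 → Theta
P5 → Theta
P6 → Mu
P7 → Delta
P8 → Epsilon
1 of the 8 goes to Mu.

1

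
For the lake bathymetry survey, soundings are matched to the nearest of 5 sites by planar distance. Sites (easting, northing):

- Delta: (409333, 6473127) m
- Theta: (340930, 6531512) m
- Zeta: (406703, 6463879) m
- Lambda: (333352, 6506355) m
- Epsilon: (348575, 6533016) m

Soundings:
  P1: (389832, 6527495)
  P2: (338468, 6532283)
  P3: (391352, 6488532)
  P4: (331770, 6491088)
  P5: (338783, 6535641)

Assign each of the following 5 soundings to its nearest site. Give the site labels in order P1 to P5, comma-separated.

Epsilon, Theta, Delta, Lambda, Theta

P1 → Epsilon (d²=1732621490.00)
P2 → Theta (d²=6655885.00)
P3 → Delta (d²=560630386.00)
P4 → Lambda (d²=235584013.00)
P5 → Theta (d²=21658250.00)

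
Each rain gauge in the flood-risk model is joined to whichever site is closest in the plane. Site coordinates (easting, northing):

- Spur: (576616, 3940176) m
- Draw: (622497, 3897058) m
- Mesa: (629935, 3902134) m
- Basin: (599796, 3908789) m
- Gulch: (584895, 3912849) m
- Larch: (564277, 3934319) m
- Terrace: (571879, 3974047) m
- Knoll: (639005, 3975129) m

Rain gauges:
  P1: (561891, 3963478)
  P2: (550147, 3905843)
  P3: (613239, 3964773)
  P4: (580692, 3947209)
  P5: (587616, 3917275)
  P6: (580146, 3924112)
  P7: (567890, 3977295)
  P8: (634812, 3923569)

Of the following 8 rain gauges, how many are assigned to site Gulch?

P1 → Terrace
P2 → Larch
P3 → Knoll
P4 → Spur
P5 → Gulch
P6 → Gulch
P7 → Terrace
P8 → Mesa
2 of the 8 go to Gulch.

2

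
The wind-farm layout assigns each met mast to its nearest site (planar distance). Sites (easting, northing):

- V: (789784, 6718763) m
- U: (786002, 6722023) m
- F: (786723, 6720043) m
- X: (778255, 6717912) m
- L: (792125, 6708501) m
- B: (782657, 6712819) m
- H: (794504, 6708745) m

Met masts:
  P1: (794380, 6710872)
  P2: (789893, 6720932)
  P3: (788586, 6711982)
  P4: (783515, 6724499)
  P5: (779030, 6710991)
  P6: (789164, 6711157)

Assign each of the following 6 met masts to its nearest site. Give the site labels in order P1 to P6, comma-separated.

H, V, L, U, B, L

P1 → H (d²=4539505.00)
P2 → V (d²=4716442.00)
P3 → L (d²=24641882.00)
P4 → U (d²=12315745.00)
P5 → B (d²=16496713.00)
P6 → L (d²=15821857.00)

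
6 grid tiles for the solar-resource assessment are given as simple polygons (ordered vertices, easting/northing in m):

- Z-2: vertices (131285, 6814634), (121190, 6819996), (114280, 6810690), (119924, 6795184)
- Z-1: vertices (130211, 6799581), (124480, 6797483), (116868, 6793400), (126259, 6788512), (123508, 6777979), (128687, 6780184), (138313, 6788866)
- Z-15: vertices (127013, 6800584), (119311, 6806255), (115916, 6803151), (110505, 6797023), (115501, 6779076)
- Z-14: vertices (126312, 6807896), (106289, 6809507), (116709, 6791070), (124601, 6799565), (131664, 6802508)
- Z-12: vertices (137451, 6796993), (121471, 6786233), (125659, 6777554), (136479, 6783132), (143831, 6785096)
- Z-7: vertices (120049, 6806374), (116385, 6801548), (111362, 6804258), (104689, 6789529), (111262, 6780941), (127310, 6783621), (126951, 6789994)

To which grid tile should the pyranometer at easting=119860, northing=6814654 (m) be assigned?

Cast a ray rightward from (119860, 6814654). For each polygon, the edges (by vertex number in listed order) whose endpoints lie on opposite sides of northing = 6814654, where each meets that height, and whether that is right or left of the point:
Z-2: 1–2 at easting≈131247.3 (right), 2–3 at easting≈117223.4 (left) → 1 crossing.
Z-1: no edge straddles that height → 0 crossings.
Z-15: no edge straddles that height → 0 crossings.
Z-14: no edge straddles that height → 0 crossings.
Z-12: no edge straddles that height → 0 crossings.
Z-7: no edge straddles that height → 0 crossings.
Only Z-2 has an odd count, so the point is inside Z-2.

Z-2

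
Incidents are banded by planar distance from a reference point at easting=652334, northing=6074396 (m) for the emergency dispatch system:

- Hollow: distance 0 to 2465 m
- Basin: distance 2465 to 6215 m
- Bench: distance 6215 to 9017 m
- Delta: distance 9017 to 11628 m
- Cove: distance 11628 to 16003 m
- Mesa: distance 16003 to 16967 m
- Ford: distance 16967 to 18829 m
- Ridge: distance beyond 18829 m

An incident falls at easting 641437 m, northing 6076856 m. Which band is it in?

Delta

Distance = √((641437−652334)² + (6076856−6074396)²) = √(118744609.000 + 6051600.000) = 11171.222 m.
9017 ≤ 11171.222 < 11628 → Delta.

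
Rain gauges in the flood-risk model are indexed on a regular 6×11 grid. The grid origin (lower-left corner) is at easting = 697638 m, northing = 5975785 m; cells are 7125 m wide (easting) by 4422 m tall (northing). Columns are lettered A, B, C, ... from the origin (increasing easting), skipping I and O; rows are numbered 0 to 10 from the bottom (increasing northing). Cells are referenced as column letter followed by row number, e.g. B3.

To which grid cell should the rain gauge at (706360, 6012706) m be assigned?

B8

Column index: ⌊(706360 − 697638) / 7125⌋ = ⌊1.224⌋ = 1 → column B
Row offset from origin: ⌊(6012706 − 5975785) / 4422⌋ = ⌊8.349⌋ = 8 → row 8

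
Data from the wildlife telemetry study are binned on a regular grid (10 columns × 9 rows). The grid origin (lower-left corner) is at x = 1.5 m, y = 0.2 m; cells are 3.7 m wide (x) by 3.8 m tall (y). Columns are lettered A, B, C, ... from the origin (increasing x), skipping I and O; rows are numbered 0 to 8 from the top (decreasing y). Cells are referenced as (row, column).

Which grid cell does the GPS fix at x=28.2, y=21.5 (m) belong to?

Column index: ⌊(28.2 − 1.5) / 3.7⌋ = ⌊7.216⌋ = 7 → column H
Row offset from origin: ⌊(21.5 − 0.2) / 3.8⌋ = ⌊5.605⌋ = 5 → row 3 (counted from top)

(3, H)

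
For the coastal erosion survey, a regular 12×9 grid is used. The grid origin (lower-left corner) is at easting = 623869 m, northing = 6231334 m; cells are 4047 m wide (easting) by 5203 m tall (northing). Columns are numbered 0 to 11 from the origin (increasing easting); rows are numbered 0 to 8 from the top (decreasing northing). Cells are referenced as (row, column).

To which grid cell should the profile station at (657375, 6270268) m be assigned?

Column index: ⌊(657375 − 623869) / 4047⌋ = ⌊8.279⌋ = 8
Row offset from origin: ⌊(6270268 − 6231334) / 5203⌋ = ⌊7.483⌋ = 7 → row 1 (counted from top)

(1, 8)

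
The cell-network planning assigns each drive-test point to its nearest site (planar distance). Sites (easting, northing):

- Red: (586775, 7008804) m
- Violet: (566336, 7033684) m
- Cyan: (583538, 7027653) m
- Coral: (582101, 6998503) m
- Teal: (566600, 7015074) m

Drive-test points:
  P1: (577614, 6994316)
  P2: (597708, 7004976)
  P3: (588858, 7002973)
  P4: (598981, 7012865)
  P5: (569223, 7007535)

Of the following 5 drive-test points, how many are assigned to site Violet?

P1 → Coral
P2 → Red
P3 → Red
P4 → Red
P5 → Teal
0 of the 5 go to Violet.

0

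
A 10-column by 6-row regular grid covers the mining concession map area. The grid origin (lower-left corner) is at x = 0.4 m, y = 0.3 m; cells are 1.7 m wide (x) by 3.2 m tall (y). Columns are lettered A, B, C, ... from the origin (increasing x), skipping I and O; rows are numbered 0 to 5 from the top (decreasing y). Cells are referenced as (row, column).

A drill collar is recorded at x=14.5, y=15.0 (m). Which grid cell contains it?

Column index: ⌊(14.5 − 0.4) / 1.7⌋ = ⌊8.294⌋ = 8 → column J
Row offset from origin: ⌊(15.0 − 0.3) / 3.2⌋ = ⌊4.594⌋ = 4 → row 1 (counted from top)

(1, J)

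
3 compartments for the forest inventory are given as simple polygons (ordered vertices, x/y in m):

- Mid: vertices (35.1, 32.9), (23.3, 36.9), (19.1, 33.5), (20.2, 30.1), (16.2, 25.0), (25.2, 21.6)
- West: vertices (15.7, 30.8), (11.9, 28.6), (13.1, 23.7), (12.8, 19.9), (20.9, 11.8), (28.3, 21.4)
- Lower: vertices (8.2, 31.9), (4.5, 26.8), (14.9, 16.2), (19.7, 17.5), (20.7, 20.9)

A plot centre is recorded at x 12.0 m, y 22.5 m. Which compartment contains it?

Cast a ray rightward from (12.0, 22.5). For each polygon, the edges (by vertex number in listed order) whose endpoints lie on opposite sides of y = 22.5, where each meets that height, and whether that is right or left of the point:
Mid: 5–6 at x≈22.82 (right), 6–1 at x≈25.99 (right) → 2 crossings.
West: 3–4 at x≈13.01 (right), 6–1 at x≈26.83 (right) → 2 crossings.
Lower: 2–3 at x≈8.72 (left), 5–1 at x≈18.88 (right) → 1 crossing.
Only Lower has an odd count, so the point is inside Lower.

Lower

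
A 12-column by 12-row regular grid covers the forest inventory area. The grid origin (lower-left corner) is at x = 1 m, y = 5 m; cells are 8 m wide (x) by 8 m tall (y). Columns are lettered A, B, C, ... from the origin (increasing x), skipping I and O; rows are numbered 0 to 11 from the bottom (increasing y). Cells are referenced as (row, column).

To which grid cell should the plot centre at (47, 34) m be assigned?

Column index: ⌊(47 − 1) / 8⌋ = ⌊5.750⌋ = 5 → column F
Row offset from origin: ⌊(34 − 5) / 8⌋ = ⌊3.625⌋ = 3 → row 3

(3, F)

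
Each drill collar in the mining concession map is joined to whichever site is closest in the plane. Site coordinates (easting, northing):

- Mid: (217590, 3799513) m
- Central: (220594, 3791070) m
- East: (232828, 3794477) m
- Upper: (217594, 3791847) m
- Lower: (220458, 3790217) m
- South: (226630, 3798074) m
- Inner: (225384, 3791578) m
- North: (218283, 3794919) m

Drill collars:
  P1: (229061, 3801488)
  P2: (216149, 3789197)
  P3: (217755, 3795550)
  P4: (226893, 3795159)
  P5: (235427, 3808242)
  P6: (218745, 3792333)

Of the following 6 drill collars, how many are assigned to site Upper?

2

P1 → South
P2 → Upper
P3 → North
P4 → South
P5 → South
P6 → Upper
2 of the 6 go to Upper.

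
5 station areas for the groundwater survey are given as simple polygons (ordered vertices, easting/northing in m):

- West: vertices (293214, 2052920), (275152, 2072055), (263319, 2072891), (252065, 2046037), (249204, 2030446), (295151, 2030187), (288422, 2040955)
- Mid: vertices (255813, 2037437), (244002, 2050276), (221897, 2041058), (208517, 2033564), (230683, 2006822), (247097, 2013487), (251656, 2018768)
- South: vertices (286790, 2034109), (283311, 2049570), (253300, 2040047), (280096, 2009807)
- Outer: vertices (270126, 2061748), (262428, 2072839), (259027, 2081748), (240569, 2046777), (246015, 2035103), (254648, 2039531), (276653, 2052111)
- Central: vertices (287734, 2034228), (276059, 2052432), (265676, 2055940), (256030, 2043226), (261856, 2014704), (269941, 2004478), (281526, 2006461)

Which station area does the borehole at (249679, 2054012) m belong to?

Cast a ray rightward from (249679, 2054012). For each polygon, the edges (by vertex number in listed order) whose endpoints lie on opposite sides of northing = 2054012, where each meets that height, and whether that is right or left of the point:
West: 1–2 at easting≈292183.2 (right), 3–4 at easting≈255407.2 (right) → 2 crossings.
Mid: no edge straddles that height → 0 crossings.
South: no edge straddles that height → 0 crossings.
Outer: 3–4 at easting≈244387.7 (left), 7–1 at easting≈275365.5 (right) → 1 crossing.
Central: 2–3 at easting≈271382.5 (right), 3–4 at easting≈264213.2 (right) → 2 crossings.
Only Outer has an odd count, so the point is inside Outer.

Outer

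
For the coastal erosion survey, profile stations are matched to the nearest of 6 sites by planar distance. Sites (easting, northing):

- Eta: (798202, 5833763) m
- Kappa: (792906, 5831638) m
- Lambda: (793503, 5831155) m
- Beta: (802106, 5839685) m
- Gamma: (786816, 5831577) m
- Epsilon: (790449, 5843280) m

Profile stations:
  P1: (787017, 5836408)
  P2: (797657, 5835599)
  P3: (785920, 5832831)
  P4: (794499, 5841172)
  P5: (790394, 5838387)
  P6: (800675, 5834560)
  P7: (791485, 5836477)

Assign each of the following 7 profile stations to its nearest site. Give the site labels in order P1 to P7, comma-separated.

P1 → Gamma (d²=23378962.00)
P2 → Eta (d²=3667921.00)
P3 → Gamma (d²=2375332.00)
P4 → Epsilon (d²=20846164.00)
P5 → Epsilon (d²=23944474.00)
P6 → Eta (d²=6750938.00)
P7 → Kappa (d²=25435162.00)

Gamma, Eta, Gamma, Epsilon, Epsilon, Eta, Kappa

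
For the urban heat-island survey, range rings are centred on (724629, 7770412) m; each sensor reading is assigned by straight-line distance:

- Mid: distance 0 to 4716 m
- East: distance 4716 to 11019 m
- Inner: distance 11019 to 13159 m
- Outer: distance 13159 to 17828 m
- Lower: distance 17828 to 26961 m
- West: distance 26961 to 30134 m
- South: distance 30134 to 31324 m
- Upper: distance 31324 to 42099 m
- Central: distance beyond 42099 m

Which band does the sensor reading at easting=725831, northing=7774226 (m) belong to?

Distance = √((725831−724629)² + (7774226−7770412)²) = √(1444804.000 + 14546596.000) = 3998.925 m.
0 ≤ 3998.925 < 4716 → Mid.

Mid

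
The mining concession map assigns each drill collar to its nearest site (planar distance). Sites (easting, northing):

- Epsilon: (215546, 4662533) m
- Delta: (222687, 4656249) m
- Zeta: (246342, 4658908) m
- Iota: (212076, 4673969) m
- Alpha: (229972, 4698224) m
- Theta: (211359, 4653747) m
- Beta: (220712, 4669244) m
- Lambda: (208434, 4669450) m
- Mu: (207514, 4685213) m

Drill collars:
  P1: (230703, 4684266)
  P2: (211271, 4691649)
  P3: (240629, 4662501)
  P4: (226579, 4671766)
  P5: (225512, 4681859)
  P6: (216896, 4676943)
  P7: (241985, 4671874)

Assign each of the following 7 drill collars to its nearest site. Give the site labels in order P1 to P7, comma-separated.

Alpha, Mu, Zeta, Beta, Beta, Iota, Zeta

P1 → Alpha (d²=195360125.00)
P2 → Mu (d²=55537145.00)
P3 → Zeta (d²=45548018.00)
P4 → Beta (d²=40782173.00)
P5 → Beta (d²=182178225.00)
P6 → Iota (d²=32077076.00)
P7 → Zeta (d²=187100605.00)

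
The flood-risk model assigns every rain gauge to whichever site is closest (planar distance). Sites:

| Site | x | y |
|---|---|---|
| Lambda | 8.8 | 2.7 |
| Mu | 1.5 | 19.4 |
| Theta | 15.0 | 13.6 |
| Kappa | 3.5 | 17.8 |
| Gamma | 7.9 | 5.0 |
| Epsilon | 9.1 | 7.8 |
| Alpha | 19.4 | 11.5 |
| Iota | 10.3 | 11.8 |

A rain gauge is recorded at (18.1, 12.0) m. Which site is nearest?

Squared distances to each site:
Lambda: 172.980; Mu: 330.320; Theta: 12.170; Kappa: 246.800; Gamma: 153.040; Epsilon: 98.640; Alpha: 1.940; Iota: 60.880.
Minimum at Alpha.

Alpha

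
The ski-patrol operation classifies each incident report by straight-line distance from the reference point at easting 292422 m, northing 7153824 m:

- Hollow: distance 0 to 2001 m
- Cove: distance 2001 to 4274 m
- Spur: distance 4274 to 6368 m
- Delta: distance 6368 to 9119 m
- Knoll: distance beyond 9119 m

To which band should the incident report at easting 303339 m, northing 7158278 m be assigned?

Distance = √((303339−292422)² + (7158278−7153824)²) = √(119180889.000 + 19838116.000) = 11790.632 m.
9119 ≤ 11790.632 < ∞ → Knoll.

Knoll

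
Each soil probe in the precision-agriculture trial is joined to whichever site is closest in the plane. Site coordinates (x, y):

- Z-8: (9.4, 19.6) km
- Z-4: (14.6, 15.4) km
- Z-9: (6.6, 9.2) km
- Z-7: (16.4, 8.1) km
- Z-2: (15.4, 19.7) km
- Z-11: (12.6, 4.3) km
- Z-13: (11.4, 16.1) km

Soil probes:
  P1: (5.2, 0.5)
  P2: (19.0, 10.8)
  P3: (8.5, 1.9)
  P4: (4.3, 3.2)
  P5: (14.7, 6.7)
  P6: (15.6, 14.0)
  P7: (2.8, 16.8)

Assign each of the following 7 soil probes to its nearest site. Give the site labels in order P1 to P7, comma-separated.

Z-11, Z-7, Z-11, Z-9, Z-7, Z-4, Z-8

P1 → Z-11 (d²=69.20)
P2 → Z-7 (d²=14.05)
P3 → Z-11 (d²=22.57)
P4 → Z-9 (d²=41.29)
P5 → Z-7 (d²=4.85)
P6 → Z-4 (d²=2.96)
P7 → Z-8 (d²=51.40)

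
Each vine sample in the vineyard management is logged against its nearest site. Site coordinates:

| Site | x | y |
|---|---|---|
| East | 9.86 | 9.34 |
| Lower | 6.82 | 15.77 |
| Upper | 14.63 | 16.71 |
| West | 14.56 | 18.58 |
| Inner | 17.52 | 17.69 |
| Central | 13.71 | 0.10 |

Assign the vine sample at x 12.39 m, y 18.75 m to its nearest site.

West

Squared distances to each site:
East: 94.949; Lower: 39.905; Upper: 9.179; West: 4.738; Inner: 27.440; Central: 349.565.
Minimum at West.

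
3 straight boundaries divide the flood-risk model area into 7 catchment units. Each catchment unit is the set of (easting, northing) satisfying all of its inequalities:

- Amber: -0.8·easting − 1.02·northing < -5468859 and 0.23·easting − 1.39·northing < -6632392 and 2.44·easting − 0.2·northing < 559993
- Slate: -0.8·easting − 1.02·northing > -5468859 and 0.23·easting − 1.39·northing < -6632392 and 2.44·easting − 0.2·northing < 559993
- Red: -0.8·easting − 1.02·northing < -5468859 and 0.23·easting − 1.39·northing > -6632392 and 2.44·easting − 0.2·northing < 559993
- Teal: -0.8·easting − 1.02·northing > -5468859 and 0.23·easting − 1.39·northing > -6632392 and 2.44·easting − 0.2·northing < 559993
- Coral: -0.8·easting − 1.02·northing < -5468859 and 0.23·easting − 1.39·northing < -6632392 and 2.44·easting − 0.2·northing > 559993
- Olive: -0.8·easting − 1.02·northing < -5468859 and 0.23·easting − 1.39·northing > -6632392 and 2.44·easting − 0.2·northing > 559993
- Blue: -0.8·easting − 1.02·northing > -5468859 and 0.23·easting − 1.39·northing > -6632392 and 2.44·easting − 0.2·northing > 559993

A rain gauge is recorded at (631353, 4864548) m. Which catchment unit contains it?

-0.8·631353 − 1.02·4864548 = -5466921.360, which is > -5468859
0.23·631353 − 1.39·4864548 = -6616510.530, which is > -6632392
2.44·631353 − 0.2·4864548 = 567591.720, which is > 559993
This sign pattern matches Blue.

Blue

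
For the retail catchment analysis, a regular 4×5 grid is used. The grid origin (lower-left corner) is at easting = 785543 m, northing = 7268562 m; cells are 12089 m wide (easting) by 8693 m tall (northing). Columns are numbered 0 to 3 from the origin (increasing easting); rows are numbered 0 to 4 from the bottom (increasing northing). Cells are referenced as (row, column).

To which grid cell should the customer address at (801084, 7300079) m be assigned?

Column index: ⌊(801084 − 785543) / 12089⌋ = ⌊1.286⌋ = 1
Row offset from origin: ⌊(7300079 − 7268562) / 8693⌋ = ⌊3.626⌋ = 3 → row 3

(3, 1)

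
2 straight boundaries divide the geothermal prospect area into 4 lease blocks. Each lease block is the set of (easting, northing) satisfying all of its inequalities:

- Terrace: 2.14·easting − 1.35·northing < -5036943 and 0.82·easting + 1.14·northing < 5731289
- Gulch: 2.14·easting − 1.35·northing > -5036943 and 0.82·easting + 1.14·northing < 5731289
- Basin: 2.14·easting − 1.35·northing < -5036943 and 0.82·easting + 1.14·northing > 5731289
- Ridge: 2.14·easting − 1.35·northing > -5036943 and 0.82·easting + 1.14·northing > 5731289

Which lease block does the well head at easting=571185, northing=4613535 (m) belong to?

2.14·571185 − 1.35·4613535 = -5005936.350, which is > -5036943
0.82·571185 + 1.14·4613535 = 5727801.600, which is < 5731289
This sign pattern matches Gulch.

Gulch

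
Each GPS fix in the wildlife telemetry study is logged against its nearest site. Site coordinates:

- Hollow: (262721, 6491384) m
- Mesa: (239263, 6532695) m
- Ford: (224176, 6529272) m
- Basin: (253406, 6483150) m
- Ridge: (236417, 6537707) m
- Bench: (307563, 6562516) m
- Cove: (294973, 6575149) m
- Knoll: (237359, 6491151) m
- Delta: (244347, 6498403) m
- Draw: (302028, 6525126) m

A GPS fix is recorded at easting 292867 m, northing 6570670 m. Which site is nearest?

Squared distances to each site:
Hollow: 7195051112.000; Mesa: 4315489441.000; Ford: 6432247885.000; Basin: 9216920921.000; Ridge: 4273161869.000; Bench: 282460132.000; Cove: 24496677.000; Knoll: 9404409425.000; Delta: 7576709689.000; Draw: 2158179857.000.
Minimum at Cove.

Cove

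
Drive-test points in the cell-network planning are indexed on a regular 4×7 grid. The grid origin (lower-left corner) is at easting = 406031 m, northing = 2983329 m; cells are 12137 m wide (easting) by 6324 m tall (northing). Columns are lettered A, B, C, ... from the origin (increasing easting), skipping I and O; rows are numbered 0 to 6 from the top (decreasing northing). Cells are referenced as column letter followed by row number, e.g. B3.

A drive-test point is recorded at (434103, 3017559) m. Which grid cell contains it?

C1

Column index: ⌊(434103 − 406031) / 12137⌋ = ⌊2.313⌋ = 2 → column C
Row offset from origin: ⌊(3017559 − 2983329) / 6324⌋ = ⌊5.413⌋ = 5 → row 1 (counted from top)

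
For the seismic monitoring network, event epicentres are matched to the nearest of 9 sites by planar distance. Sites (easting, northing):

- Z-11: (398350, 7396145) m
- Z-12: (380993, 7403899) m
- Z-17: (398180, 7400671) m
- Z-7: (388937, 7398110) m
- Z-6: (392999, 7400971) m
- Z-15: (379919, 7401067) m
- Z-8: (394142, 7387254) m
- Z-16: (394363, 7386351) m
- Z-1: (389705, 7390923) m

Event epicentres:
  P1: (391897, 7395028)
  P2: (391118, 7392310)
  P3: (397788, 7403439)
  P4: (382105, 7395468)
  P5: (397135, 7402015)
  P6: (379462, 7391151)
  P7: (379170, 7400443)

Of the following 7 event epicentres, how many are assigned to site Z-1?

1

P1 → Z-7
P2 → Z-1
P3 → Z-17
P4 → Z-15
P5 → Z-17
P6 → Z-15
P7 → Z-15
1 of the 7 goes to Z-1.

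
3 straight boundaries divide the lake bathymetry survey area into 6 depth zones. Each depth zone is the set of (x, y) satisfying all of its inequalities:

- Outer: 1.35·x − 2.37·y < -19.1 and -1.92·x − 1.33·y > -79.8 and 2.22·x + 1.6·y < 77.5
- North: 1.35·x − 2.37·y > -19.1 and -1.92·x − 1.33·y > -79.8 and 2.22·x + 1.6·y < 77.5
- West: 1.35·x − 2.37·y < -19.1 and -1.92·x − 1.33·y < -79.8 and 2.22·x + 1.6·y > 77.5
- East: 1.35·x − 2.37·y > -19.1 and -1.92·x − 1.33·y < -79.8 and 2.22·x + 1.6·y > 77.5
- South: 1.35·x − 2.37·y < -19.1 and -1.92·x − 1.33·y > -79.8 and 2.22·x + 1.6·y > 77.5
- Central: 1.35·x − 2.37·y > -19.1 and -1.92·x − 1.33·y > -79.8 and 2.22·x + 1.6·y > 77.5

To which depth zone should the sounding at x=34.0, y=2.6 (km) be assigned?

Central

1.35·34.0 − 2.37·2.6 = 39.738, which is > -19.1
-1.92·34.0 − 1.33·2.6 = -68.738, which is > -79.8
2.22·34.0 + 1.6·2.6 = 79.640, which is > 77.5
This sign pattern matches Central.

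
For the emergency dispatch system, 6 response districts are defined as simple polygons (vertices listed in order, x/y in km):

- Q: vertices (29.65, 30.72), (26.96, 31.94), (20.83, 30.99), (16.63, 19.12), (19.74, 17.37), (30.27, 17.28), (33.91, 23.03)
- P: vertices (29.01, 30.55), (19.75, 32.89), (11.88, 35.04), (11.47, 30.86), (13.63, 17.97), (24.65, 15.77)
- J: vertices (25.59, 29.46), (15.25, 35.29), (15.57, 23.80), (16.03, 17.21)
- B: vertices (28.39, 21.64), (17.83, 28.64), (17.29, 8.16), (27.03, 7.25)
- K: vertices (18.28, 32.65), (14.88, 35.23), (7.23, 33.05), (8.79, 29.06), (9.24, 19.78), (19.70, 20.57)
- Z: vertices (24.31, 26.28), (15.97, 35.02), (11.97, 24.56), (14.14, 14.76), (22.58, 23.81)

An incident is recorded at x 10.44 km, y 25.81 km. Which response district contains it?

Cast a ray rightward from (10.44, 25.81). For each polygon, the edges (by vertex number in listed order) whose endpoints lie on opposite sides of y = 25.81, where each meets that height, and whether that is right or left of the point:
Q: 3–4 at x≈18.997 (right), 7–1 at x≈32.370 (right) → 2 crossings.
P: 4–5 at x≈12.316 (right), 6–1 at x≈27.612 (right) → 2 crossings.
J: 2–3 at x≈15.514 (right), 4–1 at x≈22.742 (right) → 2 crossings.
B: 1–2 at x≈22.099 (right), 2–3 at x≈17.755 (right) → 2 crossings.
K: 4–5 at x≈8.948 (left), 6–1 at x≈19.084 (right) → 1 crossing.
Z: 2–3 at x≈12.448 (right), 5–1 at x≈23.981 (right) → 2 crossings.
Only K has an odd count, so the point is inside K.

K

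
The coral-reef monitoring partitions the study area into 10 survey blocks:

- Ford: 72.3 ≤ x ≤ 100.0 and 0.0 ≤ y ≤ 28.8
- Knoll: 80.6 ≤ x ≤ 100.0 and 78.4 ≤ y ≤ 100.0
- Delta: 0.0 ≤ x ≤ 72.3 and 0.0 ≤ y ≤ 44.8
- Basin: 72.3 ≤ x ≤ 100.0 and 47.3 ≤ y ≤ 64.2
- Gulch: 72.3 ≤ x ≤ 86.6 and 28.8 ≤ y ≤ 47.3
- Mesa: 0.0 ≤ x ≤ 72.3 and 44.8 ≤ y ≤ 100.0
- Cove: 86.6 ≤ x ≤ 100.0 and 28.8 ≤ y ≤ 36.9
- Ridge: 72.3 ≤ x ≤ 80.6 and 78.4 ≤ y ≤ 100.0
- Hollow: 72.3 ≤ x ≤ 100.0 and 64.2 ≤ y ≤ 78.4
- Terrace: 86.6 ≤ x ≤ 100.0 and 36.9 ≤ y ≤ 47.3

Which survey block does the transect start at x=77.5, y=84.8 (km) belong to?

Ridge

The point has x = 77.5 and y = 84.8.
Only Ridge satisfies 72.3 ≤ x ≤ 80.6 and 78.4 ≤ y ≤ 100.0.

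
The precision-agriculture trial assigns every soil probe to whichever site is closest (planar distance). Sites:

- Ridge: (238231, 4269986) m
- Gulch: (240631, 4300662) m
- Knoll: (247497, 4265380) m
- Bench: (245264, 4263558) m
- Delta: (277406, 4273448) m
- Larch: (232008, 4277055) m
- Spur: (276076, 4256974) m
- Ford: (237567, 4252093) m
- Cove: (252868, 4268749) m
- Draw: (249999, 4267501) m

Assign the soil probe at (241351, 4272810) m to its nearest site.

Ridge

Squared distances to each site:
Ridge: 17709376.000; Gulch: 776252304.000; Knoll: 92978216.000; Bench: 100911073.000; Delta: 1300370069.000; Larch: 105311674.000; Spur: 1456604521.000; Ford: 443512745.000; Cove: 149133010.000; Draw: 102973385.000.
Minimum at Ridge.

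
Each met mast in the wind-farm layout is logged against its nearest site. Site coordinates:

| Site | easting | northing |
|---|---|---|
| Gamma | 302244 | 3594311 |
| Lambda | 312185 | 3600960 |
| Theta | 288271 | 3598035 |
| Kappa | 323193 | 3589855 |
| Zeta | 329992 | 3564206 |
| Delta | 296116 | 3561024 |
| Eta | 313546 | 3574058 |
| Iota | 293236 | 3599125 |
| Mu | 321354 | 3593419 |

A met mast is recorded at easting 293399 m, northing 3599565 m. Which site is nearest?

Squared distances to each site:
Gamma: 105838541.000; Lambda: 354859821.000; Theta: 28637284.000; Kappa: 981966536.000; Zeta: 2589306530.000; Delta: 1492790770.000; Eta: 1056508658.000; Iota: 220169.000; Mu: 819255341.000.
Minimum at Iota.

Iota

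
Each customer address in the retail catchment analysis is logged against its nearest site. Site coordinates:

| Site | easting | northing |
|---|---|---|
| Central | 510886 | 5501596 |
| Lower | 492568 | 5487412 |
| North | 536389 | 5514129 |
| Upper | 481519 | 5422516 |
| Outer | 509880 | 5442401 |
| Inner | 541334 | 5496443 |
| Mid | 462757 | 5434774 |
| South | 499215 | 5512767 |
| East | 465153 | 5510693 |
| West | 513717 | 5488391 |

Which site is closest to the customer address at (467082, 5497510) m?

Squared distances to each site:
Central: 1935485812.000; Lower: 751505800.000; North: 5079651410.000; Upper: 5832527005.000; Outer: 4868670685.000; Inner: 5514497993.000; Mid: 3954511321.000; South: 1265305738.000; East: 177512530.000; West: 2257979386.000.
Minimum at East.

East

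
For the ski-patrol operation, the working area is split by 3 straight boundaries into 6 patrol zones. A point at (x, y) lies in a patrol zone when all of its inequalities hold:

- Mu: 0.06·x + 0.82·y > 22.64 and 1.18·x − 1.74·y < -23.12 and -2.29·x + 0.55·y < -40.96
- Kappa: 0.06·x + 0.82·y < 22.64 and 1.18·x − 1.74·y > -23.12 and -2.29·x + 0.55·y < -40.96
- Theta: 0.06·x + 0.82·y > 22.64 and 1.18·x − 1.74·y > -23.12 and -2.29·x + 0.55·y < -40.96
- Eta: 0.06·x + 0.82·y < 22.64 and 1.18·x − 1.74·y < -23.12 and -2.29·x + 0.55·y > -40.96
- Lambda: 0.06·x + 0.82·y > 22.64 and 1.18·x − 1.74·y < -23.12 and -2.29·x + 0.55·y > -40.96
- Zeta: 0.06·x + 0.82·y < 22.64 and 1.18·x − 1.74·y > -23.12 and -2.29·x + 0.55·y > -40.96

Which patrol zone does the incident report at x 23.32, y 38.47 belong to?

Lambda

0.06·23.32 + 0.82·38.47 = 32.945, which is > 22.64
1.18·23.32 − 1.74·38.47 = -39.420, which is < -23.12
-2.29·23.32 + 0.55·38.47 = -32.244, which is > -40.96
This sign pattern matches Lambda.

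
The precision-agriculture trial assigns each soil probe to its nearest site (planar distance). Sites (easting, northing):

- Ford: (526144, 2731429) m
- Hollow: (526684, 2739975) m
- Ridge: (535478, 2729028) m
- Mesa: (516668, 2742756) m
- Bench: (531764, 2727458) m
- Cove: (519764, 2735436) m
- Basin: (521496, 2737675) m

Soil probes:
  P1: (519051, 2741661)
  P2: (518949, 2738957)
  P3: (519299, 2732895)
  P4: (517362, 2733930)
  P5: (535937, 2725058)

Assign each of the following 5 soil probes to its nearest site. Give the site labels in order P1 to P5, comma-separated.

P1 → Mesa (d²=6877714.00)
P2 → Basin (d²=8130733.00)
P3 → Cove (d²=6672906.00)
P4 → Cove (d²=8037640.00)
P5 → Ridge (d²=15971581.00)

Mesa, Basin, Cove, Cove, Ridge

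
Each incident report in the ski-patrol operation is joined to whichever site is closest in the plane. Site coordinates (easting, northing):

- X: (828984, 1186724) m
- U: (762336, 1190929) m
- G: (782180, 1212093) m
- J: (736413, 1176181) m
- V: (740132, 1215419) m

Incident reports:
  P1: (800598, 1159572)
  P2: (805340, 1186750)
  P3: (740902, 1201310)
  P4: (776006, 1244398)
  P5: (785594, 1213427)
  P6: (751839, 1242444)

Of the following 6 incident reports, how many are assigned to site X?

P1 → X
P2 → X
P3 → V
P4 → G
P5 → G
P6 → V
2 of the 6 go to X.

2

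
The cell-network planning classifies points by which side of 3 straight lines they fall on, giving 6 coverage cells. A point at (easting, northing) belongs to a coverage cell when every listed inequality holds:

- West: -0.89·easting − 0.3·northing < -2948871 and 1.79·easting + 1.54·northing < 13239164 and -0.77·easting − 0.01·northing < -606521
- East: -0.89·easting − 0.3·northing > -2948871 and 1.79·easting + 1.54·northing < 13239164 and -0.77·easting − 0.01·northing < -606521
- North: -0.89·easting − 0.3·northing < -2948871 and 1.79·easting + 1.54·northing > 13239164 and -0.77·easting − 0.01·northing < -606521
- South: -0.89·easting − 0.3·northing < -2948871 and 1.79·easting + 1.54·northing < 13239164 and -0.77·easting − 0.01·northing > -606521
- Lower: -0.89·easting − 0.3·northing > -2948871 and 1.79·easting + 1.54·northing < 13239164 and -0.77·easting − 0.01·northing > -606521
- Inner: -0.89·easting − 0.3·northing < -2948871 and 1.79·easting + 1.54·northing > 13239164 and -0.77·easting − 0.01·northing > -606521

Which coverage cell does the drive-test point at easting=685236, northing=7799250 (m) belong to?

South

-0.89·685236 − 0.3·7799250 = -2949635.040, which is < -2948871
1.79·685236 + 1.54·7799250 = 13237417.440, which is < 13239164
-0.77·685236 − 0.01·7799250 = -605624.220, which is > -606521
This sign pattern matches South.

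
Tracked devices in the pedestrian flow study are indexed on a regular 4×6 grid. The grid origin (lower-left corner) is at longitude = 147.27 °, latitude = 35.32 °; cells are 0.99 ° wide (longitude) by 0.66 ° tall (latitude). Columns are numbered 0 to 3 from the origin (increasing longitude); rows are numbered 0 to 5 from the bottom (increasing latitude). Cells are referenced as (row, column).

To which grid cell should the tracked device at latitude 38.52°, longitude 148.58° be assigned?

(4, 1)

Column index: ⌊(148.58 − 147.27) / 0.99⌋ = ⌊1.323⌋ = 1
Row offset from origin: ⌊(38.52 − 35.32) / 0.66⌋ = ⌊4.848⌋ = 4 → row 4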